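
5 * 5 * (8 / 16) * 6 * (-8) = -600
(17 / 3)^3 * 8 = 39304 / 27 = 1455.70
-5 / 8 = -0.62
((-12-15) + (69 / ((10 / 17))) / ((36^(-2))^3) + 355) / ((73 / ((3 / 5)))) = 3830048525112 / 1825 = 2098656726.09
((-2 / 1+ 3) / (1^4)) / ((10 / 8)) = 4 / 5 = 0.80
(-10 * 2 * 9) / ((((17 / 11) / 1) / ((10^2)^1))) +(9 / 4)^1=-791847 / 68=-11644.81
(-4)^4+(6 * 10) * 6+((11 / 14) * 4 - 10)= 4264 / 7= 609.14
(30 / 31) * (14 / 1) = 420 / 31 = 13.55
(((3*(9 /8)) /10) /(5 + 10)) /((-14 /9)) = -81 /5600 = -0.01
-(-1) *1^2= 1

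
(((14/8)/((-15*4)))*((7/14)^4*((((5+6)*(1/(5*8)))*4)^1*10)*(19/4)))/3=-1463/46080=-0.03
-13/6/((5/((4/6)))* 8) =-13/360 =-0.04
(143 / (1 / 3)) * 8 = 3432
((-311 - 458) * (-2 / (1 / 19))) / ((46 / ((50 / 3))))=730550 / 69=10587.68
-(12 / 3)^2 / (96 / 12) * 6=-12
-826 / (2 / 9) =-3717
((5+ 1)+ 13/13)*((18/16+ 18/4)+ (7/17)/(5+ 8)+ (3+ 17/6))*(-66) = -4692611/884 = -5308.38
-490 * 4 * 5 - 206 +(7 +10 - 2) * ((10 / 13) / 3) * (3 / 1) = -129928 / 13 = -9994.46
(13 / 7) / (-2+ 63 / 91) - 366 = -43723 / 119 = -367.42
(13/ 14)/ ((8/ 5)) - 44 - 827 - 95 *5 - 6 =-151359/ 112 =-1351.42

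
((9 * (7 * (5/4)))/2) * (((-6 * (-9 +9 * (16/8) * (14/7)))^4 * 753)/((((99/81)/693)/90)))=1042080260753945700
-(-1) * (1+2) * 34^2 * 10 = 34680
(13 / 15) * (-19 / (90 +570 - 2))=-247 / 9870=-0.03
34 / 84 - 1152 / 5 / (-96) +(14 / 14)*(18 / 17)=13793 / 3570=3.86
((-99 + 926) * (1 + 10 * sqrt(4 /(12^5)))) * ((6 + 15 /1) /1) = 28945 * sqrt(3) /72 + 17367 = 18063.31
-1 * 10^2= -100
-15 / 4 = -3.75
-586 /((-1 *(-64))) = -293 /32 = -9.16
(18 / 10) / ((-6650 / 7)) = -9 / 4750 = -0.00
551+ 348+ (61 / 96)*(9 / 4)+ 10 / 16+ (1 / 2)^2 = 901.30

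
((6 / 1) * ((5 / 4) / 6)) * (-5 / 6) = -25 / 24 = -1.04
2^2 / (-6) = -2 / 3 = -0.67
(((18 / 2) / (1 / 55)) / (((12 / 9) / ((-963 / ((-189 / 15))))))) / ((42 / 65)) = 43912.31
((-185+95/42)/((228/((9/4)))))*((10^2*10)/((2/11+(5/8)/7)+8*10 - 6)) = -21106250/869269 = -24.28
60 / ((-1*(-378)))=0.16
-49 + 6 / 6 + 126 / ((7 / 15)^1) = 222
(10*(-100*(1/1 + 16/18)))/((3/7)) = -119000/27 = -4407.41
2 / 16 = 1 / 8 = 0.12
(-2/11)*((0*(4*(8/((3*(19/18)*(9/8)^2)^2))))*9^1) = 0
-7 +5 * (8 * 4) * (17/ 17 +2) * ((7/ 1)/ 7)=473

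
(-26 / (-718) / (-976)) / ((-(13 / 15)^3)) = 3375 / 59214896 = 0.00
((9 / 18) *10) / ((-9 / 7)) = -35 / 9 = -3.89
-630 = -630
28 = 28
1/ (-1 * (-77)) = 1/ 77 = 0.01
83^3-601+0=571186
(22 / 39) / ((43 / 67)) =1474 / 1677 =0.88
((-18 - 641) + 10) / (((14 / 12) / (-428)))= 1666632 / 7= 238090.29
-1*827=-827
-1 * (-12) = 12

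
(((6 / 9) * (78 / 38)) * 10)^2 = 67600 / 361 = 187.26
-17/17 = -1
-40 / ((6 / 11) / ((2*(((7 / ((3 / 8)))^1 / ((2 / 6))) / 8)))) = -3080 / 3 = -1026.67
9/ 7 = 1.29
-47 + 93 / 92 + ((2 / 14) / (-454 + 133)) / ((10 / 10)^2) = -9507149 / 206724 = -45.99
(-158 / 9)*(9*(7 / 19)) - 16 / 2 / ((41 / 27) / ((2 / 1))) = -68.75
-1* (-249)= 249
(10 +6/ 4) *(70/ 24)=33.54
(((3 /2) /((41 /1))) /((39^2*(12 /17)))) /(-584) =-17 /291350592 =-0.00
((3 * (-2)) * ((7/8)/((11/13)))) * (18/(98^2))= -351/30184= -0.01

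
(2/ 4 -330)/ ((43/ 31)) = -20429/ 86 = -237.55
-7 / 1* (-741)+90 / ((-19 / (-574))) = 150213 / 19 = 7905.95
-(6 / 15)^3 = -8 / 125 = -0.06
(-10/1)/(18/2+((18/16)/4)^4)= -2097152/1888749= -1.11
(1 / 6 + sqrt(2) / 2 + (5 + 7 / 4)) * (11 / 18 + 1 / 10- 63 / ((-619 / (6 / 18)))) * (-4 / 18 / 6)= -1722499 / 9025020- 20753 * sqrt(2) / 1504170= -0.21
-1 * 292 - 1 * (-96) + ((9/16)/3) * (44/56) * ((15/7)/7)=-2150801/10976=-195.95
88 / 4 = 22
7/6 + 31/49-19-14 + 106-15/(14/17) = 8318/147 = 56.59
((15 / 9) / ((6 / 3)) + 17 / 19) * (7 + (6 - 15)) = -197 / 57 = -3.46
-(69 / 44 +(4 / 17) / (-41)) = -47917 / 30668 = -1.56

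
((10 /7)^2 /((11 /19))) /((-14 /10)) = -9500 /3773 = -2.52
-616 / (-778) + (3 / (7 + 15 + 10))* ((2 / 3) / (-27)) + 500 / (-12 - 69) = -2713999 / 504144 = -5.38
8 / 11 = 0.73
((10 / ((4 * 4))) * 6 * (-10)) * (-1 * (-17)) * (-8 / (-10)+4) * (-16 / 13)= 48960 / 13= 3766.15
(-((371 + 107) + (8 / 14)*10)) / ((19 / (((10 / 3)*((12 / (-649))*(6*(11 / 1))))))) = 812640 / 7847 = 103.56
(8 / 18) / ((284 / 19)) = 19 / 639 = 0.03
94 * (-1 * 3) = -282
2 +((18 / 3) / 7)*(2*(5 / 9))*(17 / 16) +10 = 1093 / 84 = 13.01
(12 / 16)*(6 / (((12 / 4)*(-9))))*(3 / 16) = -1 / 32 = -0.03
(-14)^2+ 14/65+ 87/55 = 28285/143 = 197.80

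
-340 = -340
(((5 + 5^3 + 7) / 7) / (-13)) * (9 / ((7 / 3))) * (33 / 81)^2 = -0.96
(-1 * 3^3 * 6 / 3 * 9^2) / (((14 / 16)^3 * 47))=-2239488 / 16121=-138.92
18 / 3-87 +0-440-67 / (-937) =-488110 / 937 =-520.93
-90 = -90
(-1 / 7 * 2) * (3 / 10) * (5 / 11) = -3 / 77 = -0.04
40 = 40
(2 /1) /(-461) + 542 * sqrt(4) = 499722 /461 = 1084.00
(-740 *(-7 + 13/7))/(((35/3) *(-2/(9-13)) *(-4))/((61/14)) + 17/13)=-63376560/67403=-940.26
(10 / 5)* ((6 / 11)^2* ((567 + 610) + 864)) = 146952 / 121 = 1214.48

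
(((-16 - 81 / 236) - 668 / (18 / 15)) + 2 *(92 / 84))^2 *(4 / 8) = 8003133498361 / 49123872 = 162917.40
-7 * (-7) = 49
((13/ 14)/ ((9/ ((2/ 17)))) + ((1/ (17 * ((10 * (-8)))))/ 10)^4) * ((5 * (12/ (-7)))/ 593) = -26160742400000063/ 149106874183680000000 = -0.00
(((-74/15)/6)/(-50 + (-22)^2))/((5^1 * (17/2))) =-37/830025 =-0.00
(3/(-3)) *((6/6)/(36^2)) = -1/1296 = -0.00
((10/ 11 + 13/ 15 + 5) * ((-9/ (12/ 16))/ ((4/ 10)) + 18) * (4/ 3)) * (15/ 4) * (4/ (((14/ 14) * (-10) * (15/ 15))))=8944/ 55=162.62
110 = 110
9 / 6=3 / 2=1.50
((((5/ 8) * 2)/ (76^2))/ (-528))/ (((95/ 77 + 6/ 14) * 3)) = -35/ 425852928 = -0.00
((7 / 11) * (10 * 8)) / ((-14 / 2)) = -80 / 11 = -7.27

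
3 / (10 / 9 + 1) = 27 / 19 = 1.42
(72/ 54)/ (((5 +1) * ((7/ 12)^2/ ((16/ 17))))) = 512/ 833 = 0.61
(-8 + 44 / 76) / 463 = -141 / 8797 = -0.02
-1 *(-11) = 11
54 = 54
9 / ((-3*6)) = -1 / 2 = -0.50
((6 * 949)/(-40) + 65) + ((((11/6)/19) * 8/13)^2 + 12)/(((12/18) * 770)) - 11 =-88.33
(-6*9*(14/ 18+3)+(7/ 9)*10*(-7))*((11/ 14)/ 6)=-33.84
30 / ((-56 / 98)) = -105 / 2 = -52.50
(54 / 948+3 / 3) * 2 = 167 / 79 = 2.11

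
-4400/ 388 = -1100/ 97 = -11.34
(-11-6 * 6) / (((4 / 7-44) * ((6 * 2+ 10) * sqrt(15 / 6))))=329 * sqrt(10) / 33440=0.03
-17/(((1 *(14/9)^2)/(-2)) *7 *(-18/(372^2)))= -5293188/343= -15432.03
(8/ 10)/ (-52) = -1/ 65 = -0.02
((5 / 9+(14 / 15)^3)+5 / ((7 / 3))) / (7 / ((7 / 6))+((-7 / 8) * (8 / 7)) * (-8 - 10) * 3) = 41479 / 708750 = 0.06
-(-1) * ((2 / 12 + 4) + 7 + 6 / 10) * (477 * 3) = 168381 / 10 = 16838.10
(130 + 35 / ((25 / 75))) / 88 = 235 / 88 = 2.67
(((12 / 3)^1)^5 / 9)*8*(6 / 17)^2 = 32768 / 289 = 113.38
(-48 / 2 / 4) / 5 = -1.20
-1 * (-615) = 615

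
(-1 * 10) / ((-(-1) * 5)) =-2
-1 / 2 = -0.50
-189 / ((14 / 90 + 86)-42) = -4.28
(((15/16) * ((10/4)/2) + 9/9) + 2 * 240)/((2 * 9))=30859/1152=26.79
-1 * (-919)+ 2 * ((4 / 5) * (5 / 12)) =2759 / 3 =919.67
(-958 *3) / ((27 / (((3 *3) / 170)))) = -479 / 85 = -5.64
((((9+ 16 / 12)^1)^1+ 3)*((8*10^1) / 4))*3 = 800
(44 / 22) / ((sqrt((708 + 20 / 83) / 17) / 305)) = 305 * sqrt(5184014) / 7348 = 94.51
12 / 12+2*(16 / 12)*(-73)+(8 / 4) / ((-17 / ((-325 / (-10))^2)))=-32429 / 102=-317.93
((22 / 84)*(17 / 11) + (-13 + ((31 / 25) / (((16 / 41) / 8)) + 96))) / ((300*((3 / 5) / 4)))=2.42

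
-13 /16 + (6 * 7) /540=-529 /720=-0.73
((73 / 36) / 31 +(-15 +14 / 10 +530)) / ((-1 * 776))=-2881877 / 4330080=-0.67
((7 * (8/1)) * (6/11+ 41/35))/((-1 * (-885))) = 5288/48675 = 0.11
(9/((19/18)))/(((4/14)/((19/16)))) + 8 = 695/16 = 43.44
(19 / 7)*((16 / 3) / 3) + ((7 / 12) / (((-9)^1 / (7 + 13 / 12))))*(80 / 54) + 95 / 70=82766 / 15309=5.41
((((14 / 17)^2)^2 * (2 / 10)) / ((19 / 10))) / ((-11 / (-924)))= 6453888 / 1586899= 4.07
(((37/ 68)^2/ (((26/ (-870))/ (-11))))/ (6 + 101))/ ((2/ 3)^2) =58955985/ 25727936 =2.29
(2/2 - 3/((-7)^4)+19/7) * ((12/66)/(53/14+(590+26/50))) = 891500/784810411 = 0.00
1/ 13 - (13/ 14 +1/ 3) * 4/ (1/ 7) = -1375/ 39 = -35.26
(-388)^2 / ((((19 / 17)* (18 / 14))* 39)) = 2686.27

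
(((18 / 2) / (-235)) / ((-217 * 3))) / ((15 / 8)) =8 / 254975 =0.00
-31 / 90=-0.34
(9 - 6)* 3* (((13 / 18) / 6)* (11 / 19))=143 / 228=0.63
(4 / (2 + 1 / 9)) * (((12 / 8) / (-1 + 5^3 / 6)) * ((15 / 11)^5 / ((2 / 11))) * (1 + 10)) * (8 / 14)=492075000 / 21065737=23.36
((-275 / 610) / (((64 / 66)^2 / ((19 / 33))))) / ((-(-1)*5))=-6897 / 124928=-0.06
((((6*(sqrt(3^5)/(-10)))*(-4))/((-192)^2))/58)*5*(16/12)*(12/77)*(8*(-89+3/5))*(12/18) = -221*sqrt(3)/44660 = -0.01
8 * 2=16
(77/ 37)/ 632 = 77/ 23384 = 0.00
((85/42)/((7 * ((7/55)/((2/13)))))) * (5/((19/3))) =23375/84721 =0.28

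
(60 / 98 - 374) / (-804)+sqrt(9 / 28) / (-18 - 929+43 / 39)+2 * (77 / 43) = 1713428 / 423507 - 117 * sqrt(7) / 516460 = 4.05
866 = 866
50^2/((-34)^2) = 2.16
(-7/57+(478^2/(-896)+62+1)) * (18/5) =-7359243/10640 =-691.66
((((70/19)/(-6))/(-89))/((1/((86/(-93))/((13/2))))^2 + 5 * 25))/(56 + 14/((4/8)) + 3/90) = 0.00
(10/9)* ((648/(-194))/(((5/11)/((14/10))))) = -5544/485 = -11.43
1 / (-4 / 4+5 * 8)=1 / 39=0.03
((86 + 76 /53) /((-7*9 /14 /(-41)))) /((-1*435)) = -379988 /207495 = -1.83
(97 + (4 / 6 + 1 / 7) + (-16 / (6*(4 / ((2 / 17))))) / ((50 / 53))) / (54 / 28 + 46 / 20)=72684 / 3145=23.11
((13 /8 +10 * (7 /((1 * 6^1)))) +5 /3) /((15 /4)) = 359 /90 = 3.99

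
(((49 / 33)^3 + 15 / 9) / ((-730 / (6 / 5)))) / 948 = -44386 / 5181216975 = -0.00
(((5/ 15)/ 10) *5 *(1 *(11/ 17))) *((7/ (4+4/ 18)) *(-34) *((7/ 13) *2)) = -1617/ 247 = -6.55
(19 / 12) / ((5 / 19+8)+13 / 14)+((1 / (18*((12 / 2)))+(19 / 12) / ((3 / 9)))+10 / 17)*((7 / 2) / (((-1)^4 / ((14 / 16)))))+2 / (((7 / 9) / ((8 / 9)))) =1578252149 / 83795040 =18.83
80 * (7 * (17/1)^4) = 46771760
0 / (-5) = 0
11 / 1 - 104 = -93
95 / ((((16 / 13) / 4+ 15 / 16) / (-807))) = -61568.80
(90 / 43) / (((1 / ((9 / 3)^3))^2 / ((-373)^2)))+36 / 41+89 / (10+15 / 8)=35554549524866 / 167485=212284977.91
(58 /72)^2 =841 /1296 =0.65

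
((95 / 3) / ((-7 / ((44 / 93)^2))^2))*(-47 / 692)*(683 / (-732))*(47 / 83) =33576138537040 / 28895114131058259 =0.00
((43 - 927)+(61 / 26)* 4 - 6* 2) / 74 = -5763 / 481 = -11.98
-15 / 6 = -5 / 2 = -2.50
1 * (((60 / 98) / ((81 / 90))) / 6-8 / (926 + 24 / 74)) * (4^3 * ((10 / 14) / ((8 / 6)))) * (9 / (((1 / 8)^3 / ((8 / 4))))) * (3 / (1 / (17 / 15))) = 661433253888 / 5877991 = 112527.10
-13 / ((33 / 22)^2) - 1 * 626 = -5686 / 9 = -631.78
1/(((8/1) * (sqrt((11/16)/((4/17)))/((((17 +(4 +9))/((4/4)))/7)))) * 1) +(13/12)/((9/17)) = 30 * sqrt(187)/1309 +221/108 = 2.36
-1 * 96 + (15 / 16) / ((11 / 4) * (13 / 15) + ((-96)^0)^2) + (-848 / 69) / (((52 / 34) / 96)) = -210533045 / 242788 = -867.15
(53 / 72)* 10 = 265 / 36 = 7.36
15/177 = 5/59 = 0.08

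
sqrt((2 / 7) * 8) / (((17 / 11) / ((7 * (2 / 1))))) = 88 * sqrt(7) / 17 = 13.70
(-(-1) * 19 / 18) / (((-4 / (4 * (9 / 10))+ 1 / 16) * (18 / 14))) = -1064 / 1359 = -0.78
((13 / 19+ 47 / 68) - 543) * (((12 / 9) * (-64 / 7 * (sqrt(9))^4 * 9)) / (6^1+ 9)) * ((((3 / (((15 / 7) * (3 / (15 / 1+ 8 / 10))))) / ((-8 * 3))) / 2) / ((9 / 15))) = -663390492 / 8075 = -82153.62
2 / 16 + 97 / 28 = 3.59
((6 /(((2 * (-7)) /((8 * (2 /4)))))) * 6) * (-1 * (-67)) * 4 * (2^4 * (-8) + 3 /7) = 17231328 /49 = 351659.76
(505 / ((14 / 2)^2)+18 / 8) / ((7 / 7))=2461 / 196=12.56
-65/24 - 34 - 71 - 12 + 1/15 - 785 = -108557/120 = -904.64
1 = 1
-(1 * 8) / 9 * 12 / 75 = -32 / 225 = -0.14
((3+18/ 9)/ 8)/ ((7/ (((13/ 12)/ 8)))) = 65/ 5376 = 0.01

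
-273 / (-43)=273 / 43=6.35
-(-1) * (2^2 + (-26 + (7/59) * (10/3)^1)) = -3824/177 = -21.60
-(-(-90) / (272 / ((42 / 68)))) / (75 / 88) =-0.24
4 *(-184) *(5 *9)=-33120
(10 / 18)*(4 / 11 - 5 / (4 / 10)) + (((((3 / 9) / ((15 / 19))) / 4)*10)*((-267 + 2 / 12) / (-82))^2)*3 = 427990529 / 15976224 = 26.79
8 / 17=0.47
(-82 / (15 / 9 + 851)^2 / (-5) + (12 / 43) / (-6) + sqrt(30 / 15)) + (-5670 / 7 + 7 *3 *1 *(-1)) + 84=-525481188563 / 703411630 + sqrt(2)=-745.63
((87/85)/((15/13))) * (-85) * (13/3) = -4901/15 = -326.73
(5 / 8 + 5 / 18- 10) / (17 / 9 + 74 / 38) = -12445 / 5248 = -2.37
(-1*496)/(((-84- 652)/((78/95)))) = 0.55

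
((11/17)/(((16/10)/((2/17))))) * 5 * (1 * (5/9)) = 1375/10404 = 0.13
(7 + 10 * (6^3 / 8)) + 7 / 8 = 2223 / 8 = 277.88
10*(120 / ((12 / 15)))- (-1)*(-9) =1491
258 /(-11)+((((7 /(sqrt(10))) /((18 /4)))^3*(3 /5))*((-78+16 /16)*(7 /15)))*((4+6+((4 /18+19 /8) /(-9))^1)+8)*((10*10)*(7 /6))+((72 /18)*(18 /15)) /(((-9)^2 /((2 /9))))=-14852833303*sqrt(10) /8857350-313294 /13365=-5326.24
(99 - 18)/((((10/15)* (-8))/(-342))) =5194.12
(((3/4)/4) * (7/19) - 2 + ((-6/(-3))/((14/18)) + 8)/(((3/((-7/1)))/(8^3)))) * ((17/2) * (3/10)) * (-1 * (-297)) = -58163030937/6080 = -9566287.98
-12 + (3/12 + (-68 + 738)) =2633/4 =658.25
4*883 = 3532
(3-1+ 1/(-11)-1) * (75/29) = 750/319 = 2.35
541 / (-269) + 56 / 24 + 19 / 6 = 1877 / 538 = 3.49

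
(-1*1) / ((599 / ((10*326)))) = -3260 / 599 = -5.44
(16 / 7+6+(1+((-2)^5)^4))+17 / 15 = 110101574 / 105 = 1048586.42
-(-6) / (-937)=-6 / 937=-0.01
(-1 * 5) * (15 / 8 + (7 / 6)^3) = -935 / 54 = -17.31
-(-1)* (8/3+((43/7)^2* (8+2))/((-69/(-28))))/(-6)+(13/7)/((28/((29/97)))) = -102108745/3935484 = -25.95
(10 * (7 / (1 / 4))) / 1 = 280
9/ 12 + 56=227/ 4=56.75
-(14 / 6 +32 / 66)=-31 / 11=-2.82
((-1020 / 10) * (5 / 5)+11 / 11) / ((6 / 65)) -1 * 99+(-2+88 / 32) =-14309 / 12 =-1192.42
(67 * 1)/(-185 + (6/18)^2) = -603/1664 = -0.36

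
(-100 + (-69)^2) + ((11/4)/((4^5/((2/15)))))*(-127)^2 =143363339/30720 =4666.78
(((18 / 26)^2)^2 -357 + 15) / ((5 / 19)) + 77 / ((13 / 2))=-183773029 / 142805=-1286.88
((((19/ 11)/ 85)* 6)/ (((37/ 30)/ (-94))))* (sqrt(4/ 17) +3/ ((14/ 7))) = -96444/ 6919 - 128592* sqrt(17)/ 117623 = -18.45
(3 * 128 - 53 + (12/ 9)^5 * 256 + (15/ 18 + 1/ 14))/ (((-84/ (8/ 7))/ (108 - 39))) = -110380588/ 83349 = -1324.32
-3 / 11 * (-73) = 219 / 11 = 19.91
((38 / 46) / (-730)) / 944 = -19 / 15849760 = -0.00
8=8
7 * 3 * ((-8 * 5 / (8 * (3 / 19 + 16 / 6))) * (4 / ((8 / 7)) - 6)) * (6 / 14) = 12825 / 322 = 39.83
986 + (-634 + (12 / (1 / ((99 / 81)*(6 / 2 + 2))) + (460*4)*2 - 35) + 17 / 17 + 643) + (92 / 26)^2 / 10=11954009 / 2535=4715.59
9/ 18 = 1/ 2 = 0.50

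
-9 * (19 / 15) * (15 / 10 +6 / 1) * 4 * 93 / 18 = -1767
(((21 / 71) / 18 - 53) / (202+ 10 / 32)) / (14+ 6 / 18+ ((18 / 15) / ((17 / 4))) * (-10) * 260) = 3069656 / 8436719343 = 0.00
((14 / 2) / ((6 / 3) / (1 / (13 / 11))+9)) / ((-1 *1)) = -77 / 125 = -0.62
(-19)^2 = 361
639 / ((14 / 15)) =9585 / 14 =684.64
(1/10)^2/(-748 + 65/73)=-73/5453900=-0.00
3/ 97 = 0.03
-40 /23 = -1.74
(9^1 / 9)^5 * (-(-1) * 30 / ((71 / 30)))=900 / 71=12.68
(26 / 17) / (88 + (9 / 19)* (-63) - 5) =247 / 8585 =0.03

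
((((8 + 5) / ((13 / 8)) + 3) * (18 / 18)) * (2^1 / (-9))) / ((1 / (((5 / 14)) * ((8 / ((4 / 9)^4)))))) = -40095 / 224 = -179.00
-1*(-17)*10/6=85/3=28.33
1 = 1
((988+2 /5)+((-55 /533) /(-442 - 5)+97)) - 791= 350705747 /1191255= 294.40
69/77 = 0.90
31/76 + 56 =4287/76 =56.41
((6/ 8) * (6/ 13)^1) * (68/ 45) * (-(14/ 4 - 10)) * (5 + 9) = 238/ 5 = 47.60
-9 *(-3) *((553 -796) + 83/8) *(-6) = 150741/4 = 37685.25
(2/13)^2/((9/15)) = 20/507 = 0.04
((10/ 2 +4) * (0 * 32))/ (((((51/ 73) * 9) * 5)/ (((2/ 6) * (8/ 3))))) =0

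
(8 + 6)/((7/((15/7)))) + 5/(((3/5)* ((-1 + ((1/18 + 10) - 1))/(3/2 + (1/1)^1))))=1395/203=6.87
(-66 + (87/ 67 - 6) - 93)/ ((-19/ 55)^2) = -33178200/ 24187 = -1371.74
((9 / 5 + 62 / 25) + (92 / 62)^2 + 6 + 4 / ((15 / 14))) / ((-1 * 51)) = -1168711 / 3675825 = -0.32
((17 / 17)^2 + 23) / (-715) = -24 / 715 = -0.03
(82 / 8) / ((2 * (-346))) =-41 / 2768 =-0.01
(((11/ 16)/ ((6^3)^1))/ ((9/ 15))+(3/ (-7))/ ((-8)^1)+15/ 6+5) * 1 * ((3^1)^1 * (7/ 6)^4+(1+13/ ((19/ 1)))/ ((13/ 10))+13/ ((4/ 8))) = 1923142683463/ 7744149504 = 248.33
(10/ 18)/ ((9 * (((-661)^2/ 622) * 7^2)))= 3110/ 1734139449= 0.00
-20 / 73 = -0.27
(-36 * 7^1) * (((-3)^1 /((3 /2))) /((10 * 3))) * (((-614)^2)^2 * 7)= 83570078601408 /5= 16714015720281.60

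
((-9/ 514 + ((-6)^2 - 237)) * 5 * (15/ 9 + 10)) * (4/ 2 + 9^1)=-128986.24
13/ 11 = 1.18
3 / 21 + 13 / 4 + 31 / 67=7233 / 1876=3.86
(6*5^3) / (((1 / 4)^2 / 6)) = 72000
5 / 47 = 0.11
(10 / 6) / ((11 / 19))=95 / 33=2.88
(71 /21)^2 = 5041 /441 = 11.43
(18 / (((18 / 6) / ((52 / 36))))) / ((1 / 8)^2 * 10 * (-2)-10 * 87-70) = -416 / 45135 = -0.01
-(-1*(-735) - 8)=-727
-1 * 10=-10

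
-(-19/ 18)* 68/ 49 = 646/ 441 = 1.46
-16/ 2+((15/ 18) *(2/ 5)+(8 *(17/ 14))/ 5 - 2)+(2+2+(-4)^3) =-7111/ 105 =-67.72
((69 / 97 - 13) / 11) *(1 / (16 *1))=-149 / 2134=-0.07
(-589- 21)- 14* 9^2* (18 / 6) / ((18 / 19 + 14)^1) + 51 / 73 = -8675305 / 10366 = -836.90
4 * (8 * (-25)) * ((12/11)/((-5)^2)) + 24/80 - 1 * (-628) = 65273/110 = 593.39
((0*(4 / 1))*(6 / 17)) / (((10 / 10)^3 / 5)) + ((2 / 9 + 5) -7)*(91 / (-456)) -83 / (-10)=44399 / 5130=8.65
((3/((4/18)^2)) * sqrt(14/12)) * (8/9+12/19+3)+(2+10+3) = 15+6957 * sqrt(42)/152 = 311.62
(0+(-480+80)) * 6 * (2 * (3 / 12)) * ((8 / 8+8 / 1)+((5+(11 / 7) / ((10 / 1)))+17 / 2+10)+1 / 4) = -276420 / 7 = -39488.57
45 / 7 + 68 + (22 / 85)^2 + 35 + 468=29206838 / 50575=577.50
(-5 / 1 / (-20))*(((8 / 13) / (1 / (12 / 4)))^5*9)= 17915904 / 371293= 48.25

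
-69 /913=-0.08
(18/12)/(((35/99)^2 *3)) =4.00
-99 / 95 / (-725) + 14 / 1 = 964349 / 68875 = 14.00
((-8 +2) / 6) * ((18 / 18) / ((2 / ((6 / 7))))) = -3 / 7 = -0.43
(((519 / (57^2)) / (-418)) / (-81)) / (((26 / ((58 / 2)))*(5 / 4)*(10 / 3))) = 5017 / 3972389850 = 0.00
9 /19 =0.47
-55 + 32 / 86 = -2349 / 43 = -54.63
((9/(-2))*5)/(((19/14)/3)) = -945/19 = -49.74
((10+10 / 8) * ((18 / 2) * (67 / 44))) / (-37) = -27135 / 6512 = -4.17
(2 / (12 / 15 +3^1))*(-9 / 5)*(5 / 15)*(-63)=378 / 19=19.89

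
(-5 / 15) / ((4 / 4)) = -1 / 3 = -0.33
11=11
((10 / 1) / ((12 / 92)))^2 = 52900 / 9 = 5877.78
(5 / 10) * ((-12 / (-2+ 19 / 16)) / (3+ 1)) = 24 / 13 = 1.85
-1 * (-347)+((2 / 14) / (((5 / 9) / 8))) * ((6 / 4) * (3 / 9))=12181 / 35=348.03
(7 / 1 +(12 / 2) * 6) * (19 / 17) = 817 / 17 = 48.06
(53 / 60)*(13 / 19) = 0.60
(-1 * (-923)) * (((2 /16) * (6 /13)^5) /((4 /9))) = 155277 /28561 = 5.44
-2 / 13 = -0.15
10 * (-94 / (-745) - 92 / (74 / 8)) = -541364 / 5513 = -98.20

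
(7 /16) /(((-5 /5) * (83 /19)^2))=-2527 /110224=-0.02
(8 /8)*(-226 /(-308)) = 113 /154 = 0.73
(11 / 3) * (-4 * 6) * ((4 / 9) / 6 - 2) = 4576 / 27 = 169.48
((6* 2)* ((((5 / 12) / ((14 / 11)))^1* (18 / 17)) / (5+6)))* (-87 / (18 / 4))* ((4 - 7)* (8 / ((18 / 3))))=3480 / 119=29.24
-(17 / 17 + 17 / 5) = -22 / 5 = -4.40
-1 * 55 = -55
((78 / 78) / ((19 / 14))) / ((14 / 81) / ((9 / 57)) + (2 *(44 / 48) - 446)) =-6804 / 4091327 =-0.00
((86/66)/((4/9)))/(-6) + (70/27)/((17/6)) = 5741/13464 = 0.43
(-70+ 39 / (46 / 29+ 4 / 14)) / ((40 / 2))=-18683 / 7600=-2.46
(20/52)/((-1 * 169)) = -5/2197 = -0.00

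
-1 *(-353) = 353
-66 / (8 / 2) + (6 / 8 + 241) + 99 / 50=22723 / 100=227.23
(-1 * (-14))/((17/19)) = 266/17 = 15.65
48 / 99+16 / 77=160 / 231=0.69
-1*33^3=-35937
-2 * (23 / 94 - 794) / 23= 74613 / 1081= 69.02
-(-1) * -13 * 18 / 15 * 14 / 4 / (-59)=0.93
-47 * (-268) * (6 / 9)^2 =50384 / 9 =5598.22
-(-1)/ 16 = 1/ 16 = 0.06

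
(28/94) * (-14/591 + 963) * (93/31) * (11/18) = 43822163/83331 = 525.88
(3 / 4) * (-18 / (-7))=27 / 14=1.93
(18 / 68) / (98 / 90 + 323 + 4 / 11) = 4455 / 5460536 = 0.00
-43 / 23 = -1.87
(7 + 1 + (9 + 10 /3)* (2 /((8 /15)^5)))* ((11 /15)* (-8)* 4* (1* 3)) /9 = -104463667 /23040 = -4534.01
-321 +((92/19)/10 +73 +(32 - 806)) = -97044/95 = -1021.52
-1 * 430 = -430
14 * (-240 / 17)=-3360 / 17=-197.65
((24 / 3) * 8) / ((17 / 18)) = 1152 / 17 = 67.76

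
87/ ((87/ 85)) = 85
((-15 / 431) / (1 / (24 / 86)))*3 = -540 / 18533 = -0.03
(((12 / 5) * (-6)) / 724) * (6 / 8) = -27 / 1810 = -0.01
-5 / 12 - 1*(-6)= 67 / 12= 5.58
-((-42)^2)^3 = -5489031744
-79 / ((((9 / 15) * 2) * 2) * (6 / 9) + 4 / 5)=-395 / 12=-32.92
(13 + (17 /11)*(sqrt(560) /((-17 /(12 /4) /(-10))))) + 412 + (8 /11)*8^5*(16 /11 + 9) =120*sqrt(35) /11 + 30197985 /121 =249634.66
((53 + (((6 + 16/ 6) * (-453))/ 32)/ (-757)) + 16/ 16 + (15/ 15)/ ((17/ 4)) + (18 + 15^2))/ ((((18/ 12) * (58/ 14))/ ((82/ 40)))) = 98.11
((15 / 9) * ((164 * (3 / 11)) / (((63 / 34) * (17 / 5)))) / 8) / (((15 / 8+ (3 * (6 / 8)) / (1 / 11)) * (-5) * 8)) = -205 / 147609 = -0.00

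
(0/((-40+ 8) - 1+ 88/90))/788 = 0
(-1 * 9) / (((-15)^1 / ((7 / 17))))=21 / 85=0.25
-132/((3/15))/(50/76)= -5016/5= -1003.20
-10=-10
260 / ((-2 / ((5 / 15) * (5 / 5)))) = -130 / 3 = -43.33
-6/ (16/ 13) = -39/ 8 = -4.88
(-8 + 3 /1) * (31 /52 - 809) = 210185 /52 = 4042.02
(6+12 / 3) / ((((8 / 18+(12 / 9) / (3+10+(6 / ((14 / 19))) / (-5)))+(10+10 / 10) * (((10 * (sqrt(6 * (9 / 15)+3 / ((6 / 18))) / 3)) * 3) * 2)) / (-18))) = 81078570 / 489042792251 - 19053625140 * sqrt(35) / 489042792251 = -0.23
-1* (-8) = 8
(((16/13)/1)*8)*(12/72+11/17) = 8.01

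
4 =4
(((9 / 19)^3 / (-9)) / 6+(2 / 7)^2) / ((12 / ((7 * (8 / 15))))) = 53549 / 2160585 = 0.02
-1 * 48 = -48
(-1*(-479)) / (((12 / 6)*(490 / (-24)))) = -2874 / 245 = -11.73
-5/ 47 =-0.11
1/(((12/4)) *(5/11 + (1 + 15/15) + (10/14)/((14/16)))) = 539/5289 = 0.10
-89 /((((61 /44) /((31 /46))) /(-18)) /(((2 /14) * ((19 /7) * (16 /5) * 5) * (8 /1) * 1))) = 2657115648 /68747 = 38650.64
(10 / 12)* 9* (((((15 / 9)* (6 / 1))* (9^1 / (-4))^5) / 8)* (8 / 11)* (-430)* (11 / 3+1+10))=317388375 / 128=2479596.68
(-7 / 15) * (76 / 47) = -532 / 705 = -0.75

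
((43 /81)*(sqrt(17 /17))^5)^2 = 1849 /6561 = 0.28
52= 52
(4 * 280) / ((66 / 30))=5600 / 11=509.09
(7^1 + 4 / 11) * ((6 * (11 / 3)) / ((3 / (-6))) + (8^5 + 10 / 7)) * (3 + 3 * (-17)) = -890655264 / 77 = -11566951.48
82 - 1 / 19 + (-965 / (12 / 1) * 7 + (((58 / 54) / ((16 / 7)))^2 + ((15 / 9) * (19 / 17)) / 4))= -28951231957 / 60279552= -480.28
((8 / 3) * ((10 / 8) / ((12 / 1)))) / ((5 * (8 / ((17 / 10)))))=17 / 1440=0.01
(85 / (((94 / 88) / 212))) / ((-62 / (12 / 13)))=-4757280 / 18941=-251.16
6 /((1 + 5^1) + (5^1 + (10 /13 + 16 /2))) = 78 /257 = 0.30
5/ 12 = 0.42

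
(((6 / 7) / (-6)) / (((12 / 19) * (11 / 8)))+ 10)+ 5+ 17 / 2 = 10781 / 462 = 23.34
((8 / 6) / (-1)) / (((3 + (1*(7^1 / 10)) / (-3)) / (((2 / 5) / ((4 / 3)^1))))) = -12 / 83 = -0.14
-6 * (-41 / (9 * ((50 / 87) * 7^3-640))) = -1189 / 19265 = -0.06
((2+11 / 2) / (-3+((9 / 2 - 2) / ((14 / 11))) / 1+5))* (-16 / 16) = -70 / 37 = -1.89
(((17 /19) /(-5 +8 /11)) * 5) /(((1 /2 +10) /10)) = -18700 /18753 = -1.00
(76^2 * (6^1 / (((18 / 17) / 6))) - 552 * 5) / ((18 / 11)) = 1064932 / 9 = 118325.78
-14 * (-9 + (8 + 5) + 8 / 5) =-392 / 5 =-78.40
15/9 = 5/3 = 1.67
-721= -721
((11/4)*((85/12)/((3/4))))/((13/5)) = 4675/468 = 9.99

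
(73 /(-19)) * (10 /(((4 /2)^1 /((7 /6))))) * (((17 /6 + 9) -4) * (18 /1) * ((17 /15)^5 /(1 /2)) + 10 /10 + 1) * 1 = -34230052444 /2885625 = -11862.27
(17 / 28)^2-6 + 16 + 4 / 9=76297 / 7056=10.81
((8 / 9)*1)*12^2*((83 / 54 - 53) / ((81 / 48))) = -2845696 / 729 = -3903.56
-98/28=-7/2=-3.50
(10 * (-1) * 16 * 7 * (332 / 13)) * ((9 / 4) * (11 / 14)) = -657360 / 13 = -50566.15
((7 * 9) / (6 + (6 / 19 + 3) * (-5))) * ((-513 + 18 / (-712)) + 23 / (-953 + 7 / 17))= 196691224471 / 64376548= 3055.32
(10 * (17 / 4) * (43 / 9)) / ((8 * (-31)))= -3655 / 4464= -0.82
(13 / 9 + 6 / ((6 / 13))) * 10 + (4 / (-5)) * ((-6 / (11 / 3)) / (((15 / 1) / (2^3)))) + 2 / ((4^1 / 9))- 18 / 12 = 366653 / 2475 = 148.14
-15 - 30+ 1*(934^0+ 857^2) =734405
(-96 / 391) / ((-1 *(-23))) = -96 / 8993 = -0.01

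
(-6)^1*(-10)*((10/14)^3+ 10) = 213300/343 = 621.87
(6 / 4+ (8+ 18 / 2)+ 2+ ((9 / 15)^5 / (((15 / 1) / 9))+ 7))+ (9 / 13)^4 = 24791282563 / 892531250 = 27.78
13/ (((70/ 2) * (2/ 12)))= 78/ 35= 2.23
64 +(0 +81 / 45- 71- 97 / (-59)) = -1049 / 295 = -3.56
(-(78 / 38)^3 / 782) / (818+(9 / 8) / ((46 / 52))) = -118638 / 8788717919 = -0.00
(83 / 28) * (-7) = -83 / 4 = -20.75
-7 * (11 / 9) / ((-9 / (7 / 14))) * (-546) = -7007 / 27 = -259.52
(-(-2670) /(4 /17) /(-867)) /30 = -89 /204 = -0.44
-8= -8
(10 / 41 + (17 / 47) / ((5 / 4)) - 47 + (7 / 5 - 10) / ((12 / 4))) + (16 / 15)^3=-312952958 / 6503625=-48.12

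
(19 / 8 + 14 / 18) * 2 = 227 / 36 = 6.31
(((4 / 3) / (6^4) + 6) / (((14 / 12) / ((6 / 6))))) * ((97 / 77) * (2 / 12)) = 565801 / 523908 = 1.08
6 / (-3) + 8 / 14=-10 / 7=-1.43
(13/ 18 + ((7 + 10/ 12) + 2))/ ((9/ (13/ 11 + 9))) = 10640/ 891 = 11.94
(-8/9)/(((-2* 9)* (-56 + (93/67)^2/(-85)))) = -0.00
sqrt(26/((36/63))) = sqrt(182)/2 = 6.75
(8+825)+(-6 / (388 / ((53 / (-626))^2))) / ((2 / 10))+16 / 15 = 834.07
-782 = -782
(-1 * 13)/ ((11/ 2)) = -26/ 11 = -2.36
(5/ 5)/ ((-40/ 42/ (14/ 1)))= -14.70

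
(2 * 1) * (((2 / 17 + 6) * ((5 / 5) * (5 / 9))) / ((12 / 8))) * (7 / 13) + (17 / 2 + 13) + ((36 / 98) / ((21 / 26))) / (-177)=444700813 / 18577566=23.94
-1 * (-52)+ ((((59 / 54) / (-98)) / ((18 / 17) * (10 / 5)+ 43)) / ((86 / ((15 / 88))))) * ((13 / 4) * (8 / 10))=694197487 / 13349952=52.00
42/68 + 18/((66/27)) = 2985/374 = 7.98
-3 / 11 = -0.27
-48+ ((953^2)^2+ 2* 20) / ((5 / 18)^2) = 267249322420404 / 25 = 10689972896816.16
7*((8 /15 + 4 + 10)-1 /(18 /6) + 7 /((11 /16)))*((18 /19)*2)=337932 /1045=323.38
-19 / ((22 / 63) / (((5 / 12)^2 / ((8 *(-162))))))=3325 / 456192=0.01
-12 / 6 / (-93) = 2 / 93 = 0.02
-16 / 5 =-3.20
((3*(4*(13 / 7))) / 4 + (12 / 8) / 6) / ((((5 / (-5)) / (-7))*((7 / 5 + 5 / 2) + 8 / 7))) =5705 / 706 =8.08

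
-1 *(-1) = 1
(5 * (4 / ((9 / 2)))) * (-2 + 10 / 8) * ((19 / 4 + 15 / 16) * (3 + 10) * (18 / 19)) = -17745 / 76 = -233.49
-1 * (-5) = 5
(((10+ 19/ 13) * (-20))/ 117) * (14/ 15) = -8344/ 4563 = -1.83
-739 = -739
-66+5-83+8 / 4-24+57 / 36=-164.42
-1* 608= -608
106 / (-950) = -53 / 475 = -0.11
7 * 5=35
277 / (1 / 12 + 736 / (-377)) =-1253148 / 8455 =-148.21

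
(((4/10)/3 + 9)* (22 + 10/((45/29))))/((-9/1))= -28.87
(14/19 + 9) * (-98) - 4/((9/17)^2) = -1490494/1539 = -968.48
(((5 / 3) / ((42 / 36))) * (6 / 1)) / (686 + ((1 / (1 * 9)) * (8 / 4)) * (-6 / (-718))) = 16155 / 1292942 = 0.01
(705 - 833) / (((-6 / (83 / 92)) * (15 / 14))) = 18592 / 1035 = 17.96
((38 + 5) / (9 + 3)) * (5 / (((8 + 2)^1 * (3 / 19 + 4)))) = 0.43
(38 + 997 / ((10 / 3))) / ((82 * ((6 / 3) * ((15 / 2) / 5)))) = 3371 / 2460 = 1.37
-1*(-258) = 258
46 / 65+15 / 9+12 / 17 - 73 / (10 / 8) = -55.32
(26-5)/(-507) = -7/169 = -0.04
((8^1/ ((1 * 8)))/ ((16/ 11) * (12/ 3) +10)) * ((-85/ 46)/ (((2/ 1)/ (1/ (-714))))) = 55/ 672336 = 0.00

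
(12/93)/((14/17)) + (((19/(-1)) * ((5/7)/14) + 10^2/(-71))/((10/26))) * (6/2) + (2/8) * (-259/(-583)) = -4597338419/251503868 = -18.28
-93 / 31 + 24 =21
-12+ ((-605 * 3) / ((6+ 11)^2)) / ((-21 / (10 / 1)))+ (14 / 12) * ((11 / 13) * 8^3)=39166562 / 78897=496.43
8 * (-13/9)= -104/9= -11.56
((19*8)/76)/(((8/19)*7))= 19/28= 0.68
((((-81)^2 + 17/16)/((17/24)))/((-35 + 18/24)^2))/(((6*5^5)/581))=244003732/997103125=0.24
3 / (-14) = -3 / 14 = -0.21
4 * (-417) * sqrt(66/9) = -556 * sqrt(66) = -4516.97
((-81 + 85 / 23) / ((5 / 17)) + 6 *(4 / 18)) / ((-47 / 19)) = 1714142 / 16215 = 105.71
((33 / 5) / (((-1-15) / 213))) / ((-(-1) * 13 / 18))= -63261 / 520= -121.66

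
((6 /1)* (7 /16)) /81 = 7 /216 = 0.03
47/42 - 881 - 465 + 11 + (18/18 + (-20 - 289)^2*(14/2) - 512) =27993929/42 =666522.12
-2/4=-1/2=-0.50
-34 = -34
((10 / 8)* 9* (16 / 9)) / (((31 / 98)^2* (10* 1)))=19208 / 961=19.99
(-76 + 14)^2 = 3844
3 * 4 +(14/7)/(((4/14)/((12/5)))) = 144/5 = 28.80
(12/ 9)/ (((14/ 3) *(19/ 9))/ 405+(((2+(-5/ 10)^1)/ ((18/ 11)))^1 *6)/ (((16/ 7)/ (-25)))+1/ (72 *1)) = -466560/ 21036503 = -0.02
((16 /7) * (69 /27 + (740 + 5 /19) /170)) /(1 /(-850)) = -16070000 /1197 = -13425.23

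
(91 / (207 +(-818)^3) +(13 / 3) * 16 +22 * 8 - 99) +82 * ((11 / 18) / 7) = 407139152309 / 2652509475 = 153.49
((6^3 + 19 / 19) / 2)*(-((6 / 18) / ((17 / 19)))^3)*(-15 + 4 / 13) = 284284973 / 3448926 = 82.43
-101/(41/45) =-4545/41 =-110.85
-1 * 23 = -23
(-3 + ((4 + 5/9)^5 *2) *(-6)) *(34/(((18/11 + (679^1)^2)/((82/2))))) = -7107061401902/99821724327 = -71.20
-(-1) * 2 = 2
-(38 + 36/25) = -986/25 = -39.44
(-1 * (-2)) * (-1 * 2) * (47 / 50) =-94 / 25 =-3.76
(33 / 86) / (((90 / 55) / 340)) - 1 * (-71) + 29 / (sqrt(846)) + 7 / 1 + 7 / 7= 29 * sqrt(94) / 282 + 20476 / 129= 159.73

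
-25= -25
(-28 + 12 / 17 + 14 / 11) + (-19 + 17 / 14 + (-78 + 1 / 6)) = -477682 / 3927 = -121.64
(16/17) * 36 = 576/17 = 33.88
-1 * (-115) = 115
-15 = -15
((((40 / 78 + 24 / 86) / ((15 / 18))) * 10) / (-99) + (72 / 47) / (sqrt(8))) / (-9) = 5312 / 498069 - 2 * sqrt(2) / 47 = -0.05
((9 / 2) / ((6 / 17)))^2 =2601 / 16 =162.56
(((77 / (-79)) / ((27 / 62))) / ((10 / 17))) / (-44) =3689 / 42660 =0.09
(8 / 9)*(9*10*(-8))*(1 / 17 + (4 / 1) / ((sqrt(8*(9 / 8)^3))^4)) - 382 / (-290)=-73439534273 / 1310002065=-56.06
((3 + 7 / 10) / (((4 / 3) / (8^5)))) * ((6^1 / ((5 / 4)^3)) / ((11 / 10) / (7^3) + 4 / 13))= 518991642624 / 577625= 898492.35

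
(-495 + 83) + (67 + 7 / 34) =-11723 / 34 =-344.79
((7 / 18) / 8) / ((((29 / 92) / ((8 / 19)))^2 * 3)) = 236992 / 8197227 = 0.03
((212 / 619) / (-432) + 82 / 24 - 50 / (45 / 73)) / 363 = -2597041 / 12133638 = -0.21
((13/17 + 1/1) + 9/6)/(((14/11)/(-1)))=-1221/476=-2.57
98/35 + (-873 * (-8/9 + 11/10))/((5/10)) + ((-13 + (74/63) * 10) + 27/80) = -1848251/5040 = -366.72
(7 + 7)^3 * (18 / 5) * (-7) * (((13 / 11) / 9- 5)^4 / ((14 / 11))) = -148105866038144 / 4851495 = -30527881.83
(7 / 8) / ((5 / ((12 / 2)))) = 21 / 20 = 1.05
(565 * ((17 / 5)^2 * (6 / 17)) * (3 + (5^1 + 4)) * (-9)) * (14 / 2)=-8713656 / 5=-1742731.20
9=9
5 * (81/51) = 135/17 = 7.94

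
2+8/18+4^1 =58/9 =6.44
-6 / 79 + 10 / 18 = 341 / 711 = 0.48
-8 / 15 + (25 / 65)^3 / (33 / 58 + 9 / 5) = -1281218 / 2515565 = -0.51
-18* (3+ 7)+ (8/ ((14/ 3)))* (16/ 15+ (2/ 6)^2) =-18688/ 105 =-177.98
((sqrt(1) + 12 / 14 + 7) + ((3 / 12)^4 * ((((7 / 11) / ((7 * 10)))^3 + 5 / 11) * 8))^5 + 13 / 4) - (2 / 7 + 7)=4.82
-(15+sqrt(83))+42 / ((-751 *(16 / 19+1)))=-56439 / 3755 - sqrt(83)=-24.14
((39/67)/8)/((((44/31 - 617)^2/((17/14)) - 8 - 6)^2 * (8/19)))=197771098629/111444459353204365115392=0.00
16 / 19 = 0.84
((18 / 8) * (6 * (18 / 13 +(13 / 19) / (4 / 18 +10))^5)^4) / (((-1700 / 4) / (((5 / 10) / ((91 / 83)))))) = -5625943681560886242226468591699182270077815989748484774653206133728245653852246501922607421875 / 1042691732752206403528643298906383159059522845069027334709504293107644112168711103851790336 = -5395.60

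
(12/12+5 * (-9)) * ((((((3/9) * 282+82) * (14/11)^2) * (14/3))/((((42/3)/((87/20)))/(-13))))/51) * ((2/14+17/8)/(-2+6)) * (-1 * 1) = -670306/255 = -2628.65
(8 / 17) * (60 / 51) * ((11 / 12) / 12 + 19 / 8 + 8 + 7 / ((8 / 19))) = 38990 / 2601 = 14.99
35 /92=0.38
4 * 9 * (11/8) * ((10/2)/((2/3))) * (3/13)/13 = 4455/676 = 6.59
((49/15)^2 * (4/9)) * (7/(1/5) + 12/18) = 1027628/6075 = 169.16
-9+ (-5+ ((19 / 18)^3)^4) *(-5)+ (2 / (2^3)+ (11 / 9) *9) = 20457080548532491 / 1156831381426176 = 17.68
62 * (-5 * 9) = -2790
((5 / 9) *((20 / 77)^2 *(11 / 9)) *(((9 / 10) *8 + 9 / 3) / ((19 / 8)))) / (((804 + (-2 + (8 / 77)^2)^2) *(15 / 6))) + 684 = 249152158026956 / 364257489105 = 684.00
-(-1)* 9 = 9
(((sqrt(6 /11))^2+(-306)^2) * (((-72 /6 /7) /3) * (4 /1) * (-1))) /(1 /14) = 32960064 /11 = 2996369.45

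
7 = 7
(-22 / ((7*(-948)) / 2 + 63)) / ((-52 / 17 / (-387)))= 24123 / 28210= 0.86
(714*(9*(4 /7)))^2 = 13483584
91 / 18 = 5.06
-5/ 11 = -0.45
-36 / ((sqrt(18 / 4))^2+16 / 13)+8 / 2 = -340 / 149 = -2.28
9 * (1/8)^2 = 9/64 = 0.14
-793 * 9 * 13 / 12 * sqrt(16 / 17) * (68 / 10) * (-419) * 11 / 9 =95028362 * sqrt(17) / 15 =26120798.26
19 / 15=1.27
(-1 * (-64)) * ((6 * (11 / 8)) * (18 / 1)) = 9504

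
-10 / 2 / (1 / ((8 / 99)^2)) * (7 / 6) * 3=-0.11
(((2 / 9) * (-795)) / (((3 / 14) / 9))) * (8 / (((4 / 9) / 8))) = -1068480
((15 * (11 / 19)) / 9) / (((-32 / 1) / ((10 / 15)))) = -55 / 2736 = -0.02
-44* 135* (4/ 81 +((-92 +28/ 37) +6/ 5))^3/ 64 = 3372186514710416029/ 49850149950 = 67646466.82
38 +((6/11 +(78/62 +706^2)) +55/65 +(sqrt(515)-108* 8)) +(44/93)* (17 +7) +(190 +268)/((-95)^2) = sqrt(515) +19908856118614/40007825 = 497646.75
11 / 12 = 0.92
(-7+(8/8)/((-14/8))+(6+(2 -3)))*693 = -1782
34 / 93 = 0.37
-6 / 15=-2 / 5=-0.40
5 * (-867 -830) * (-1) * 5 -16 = 42409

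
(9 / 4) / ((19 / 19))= 9 / 4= 2.25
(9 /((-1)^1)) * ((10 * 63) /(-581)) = 810 /83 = 9.76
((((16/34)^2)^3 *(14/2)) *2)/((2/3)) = 5505024/24137569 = 0.23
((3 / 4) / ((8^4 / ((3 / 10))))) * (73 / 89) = 657 / 14581760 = 0.00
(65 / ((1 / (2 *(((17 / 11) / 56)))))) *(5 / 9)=5525 / 2772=1.99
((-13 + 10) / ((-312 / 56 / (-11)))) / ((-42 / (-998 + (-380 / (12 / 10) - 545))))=-61369 / 234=-262.26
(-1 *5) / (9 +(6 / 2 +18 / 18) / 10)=-25 / 47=-0.53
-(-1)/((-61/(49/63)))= -7/549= -0.01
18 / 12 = 3 / 2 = 1.50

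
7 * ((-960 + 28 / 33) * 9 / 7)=-94956 / 11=-8632.36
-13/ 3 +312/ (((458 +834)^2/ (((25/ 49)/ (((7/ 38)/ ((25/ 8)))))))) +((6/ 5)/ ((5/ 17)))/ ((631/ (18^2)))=-1594941033149/ 713060161800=-2.24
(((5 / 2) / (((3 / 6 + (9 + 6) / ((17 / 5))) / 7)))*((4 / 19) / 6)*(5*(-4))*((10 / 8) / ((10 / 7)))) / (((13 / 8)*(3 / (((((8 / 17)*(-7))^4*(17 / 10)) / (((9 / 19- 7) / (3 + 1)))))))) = 9637806080 / 175049901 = 55.06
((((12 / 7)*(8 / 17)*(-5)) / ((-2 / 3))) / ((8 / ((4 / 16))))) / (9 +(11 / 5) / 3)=675 / 34748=0.02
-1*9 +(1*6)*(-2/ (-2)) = -3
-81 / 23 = -3.52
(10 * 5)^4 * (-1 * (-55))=343750000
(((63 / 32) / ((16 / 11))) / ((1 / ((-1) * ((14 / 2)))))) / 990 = -49 / 5120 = -0.01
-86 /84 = -43 /42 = -1.02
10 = 10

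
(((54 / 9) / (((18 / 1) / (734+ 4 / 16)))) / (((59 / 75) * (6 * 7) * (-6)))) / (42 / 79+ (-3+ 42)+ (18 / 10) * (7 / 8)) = -9667625 / 321884766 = -0.03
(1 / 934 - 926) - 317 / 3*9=-1753117 / 934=-1877.00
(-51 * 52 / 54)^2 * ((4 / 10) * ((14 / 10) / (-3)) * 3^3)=-2735096 / 225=-12155.98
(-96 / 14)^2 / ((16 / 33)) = 4752 / 49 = 96.98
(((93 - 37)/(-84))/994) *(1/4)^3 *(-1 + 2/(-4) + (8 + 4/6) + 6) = -79/572544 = -0.00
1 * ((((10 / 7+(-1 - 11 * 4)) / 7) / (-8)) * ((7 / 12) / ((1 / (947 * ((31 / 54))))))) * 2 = 493.49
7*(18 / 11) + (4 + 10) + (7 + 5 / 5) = 33.45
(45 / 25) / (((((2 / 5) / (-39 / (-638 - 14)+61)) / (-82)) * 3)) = -4896753 / 652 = -7510.36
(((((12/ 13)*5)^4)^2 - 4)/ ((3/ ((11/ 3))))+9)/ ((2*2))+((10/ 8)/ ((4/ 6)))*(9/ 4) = 14781853369119431/ 234930447648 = 62920.13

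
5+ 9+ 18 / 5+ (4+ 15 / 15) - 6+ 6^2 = 52.60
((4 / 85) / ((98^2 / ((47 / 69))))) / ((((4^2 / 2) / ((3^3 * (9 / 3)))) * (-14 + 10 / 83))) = -0.00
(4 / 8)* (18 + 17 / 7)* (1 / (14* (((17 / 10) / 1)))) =715 / 1666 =0.43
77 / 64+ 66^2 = 278861 / 64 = 4357.20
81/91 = 0.89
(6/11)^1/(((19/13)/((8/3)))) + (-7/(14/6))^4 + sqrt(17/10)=sqrt(170)/10 + 17137/209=83.30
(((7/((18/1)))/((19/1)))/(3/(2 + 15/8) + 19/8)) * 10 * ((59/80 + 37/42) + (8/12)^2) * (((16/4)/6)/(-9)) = -322307/32452893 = -0.01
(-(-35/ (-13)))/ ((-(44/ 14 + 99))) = 49/ 1859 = 0.03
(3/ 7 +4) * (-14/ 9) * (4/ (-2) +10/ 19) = 1736/ 171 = 10.15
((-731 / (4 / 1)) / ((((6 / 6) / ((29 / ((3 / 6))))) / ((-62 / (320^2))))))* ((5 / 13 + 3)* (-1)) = -7228859 / 332800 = -21.72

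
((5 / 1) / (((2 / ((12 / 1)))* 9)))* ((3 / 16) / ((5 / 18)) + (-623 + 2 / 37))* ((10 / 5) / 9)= -102329 / 222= -460.94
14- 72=-58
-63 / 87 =-21 / 29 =-0.72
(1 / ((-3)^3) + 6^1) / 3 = 161 / 81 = 1.99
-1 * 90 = -90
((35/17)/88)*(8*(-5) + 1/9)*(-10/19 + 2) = -1.38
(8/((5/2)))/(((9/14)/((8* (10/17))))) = 3584/153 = 23.42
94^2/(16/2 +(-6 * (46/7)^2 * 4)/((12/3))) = -35.19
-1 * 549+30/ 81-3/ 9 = -14822/ 27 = -548.96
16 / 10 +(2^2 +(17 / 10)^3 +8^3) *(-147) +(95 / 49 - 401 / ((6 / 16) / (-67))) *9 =27844389061 / 49000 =568252.84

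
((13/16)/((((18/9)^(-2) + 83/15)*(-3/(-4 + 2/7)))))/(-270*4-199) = -845/6213382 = -0.00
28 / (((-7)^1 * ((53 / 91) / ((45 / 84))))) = -195 / 53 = -3.68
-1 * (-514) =514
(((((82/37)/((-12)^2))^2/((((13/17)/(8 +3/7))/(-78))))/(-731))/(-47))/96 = -99179/1606396603392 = -0.00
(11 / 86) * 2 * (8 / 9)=88 / 387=0.23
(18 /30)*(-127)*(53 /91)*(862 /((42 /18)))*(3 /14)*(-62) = 4856376114 /22295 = 217823.55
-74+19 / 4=-69.25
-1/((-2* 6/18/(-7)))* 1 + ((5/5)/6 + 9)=-4/3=-1.33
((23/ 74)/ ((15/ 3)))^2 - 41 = -5612371/ 136900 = -41.00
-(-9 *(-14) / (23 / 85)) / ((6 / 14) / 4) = -99960 / 23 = -4346.09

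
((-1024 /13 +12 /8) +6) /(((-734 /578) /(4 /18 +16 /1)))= 39092741 /42939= 910.43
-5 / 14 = -0.36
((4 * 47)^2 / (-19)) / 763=-35344 / 14497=-2.44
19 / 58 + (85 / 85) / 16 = 0.39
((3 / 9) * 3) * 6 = 6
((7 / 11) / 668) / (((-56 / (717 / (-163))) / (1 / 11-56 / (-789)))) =0.00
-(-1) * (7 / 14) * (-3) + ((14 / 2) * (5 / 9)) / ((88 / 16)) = -157 / 198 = -0.79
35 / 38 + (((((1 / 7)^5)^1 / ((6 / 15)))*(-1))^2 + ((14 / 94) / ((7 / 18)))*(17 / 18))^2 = 56363342755893352064051 / 53583379340433172703536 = 1.05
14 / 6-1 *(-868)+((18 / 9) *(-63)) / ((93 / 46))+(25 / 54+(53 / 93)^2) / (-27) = 1132093691 / 1401138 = 807.98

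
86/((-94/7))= -6.40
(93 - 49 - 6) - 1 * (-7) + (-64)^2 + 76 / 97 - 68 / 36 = 3614128 / 873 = 4139.89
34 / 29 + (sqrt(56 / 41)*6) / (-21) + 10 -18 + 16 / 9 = -1318 / 261 -4*sqrt(574) / 287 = -5.38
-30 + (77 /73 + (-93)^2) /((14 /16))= 5036302 /511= 9855.78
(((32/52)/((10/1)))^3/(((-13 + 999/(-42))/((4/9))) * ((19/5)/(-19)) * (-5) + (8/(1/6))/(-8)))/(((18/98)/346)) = -60763136/12286447875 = -0.00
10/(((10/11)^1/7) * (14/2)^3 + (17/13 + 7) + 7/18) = 5148/27409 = 0.19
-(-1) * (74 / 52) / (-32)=-37 / 832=-0.04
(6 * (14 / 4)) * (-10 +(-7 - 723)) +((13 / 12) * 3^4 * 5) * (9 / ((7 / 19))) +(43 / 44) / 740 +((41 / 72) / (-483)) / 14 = -597180980461 / 123846030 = -4821.96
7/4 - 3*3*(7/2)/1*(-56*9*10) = 635047/4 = 158761.75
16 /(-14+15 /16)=-256 /209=-1.22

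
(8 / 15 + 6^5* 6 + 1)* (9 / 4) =2099589 / 20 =104979.45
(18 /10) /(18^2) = 1 /180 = 0.01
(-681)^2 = 463761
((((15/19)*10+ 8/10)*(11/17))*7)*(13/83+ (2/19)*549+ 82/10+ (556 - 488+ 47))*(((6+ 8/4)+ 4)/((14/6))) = 467203319352/12734275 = 36688.65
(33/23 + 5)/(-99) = -148/2277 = -0.06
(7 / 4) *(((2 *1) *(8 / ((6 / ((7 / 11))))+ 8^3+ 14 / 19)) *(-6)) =-2254126 / 209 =-10785.29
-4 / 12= -1 / 3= -0.33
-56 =-56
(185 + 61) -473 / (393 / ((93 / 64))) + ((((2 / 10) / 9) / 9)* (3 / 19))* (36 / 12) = 1750878239 / 7168320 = 244.25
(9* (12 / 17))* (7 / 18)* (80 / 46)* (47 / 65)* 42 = 663264 / 5083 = 130.49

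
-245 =-245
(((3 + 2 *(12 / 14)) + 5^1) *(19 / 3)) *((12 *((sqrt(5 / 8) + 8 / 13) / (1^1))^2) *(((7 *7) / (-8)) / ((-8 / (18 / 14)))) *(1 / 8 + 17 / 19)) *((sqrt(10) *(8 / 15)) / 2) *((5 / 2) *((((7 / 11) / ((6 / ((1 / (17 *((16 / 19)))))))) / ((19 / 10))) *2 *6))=81375 / 1144 + 22085175 *sqrt(10) / 951808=144.51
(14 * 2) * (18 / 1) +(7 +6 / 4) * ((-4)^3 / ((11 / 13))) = -1528 / 11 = -138.91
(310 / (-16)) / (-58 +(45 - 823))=155 / 6688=0.02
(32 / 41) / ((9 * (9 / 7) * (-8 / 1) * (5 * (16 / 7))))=-49 / 66420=-0.00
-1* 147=-147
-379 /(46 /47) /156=-17813 /7176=-2.48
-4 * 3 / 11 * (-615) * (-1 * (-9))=66420 / 11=6038.18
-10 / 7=-1.43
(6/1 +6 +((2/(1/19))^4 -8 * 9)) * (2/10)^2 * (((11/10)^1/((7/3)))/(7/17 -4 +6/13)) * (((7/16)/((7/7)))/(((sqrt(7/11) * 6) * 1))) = -1149.44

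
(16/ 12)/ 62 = 2/ 93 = 0.02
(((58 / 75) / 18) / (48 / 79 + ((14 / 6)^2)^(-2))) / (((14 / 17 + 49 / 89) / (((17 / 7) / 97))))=2887413739 / 2365556685525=0.00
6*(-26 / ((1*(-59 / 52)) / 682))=93769.22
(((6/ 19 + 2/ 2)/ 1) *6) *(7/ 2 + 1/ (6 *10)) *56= 29540/ 19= 1554.74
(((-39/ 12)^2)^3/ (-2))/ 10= -4826809/ 81920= -58.92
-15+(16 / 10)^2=-311 / 25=-12.44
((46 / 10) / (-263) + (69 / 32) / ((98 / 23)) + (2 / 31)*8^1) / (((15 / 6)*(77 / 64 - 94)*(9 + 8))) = -256879054 / 1008360390275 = -0.00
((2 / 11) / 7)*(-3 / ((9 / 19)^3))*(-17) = 233206 / 18711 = 12.46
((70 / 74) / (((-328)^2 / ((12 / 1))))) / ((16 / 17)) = 1785 / 15922432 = 0.00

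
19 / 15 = 1.27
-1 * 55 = -55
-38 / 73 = -0.52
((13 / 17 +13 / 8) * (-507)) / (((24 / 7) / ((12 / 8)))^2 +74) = -2691325 / 175984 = -15.29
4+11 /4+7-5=35 /4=8.75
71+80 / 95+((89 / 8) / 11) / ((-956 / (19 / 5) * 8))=4593356671 / 63937280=71.84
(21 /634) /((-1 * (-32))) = 21 /20288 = 0.00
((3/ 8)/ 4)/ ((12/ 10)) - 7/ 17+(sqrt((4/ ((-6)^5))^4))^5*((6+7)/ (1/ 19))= -4372091646786173492870623990378393/ 13104230610753048926289914329300992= -0.33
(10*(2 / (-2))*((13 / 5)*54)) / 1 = -1404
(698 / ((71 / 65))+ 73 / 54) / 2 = 2455163 / 7668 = 320.18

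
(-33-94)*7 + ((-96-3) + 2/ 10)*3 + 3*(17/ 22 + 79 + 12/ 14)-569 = -1512.51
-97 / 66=-1.47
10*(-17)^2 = 2890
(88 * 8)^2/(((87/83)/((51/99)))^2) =8154812416/68121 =119710.70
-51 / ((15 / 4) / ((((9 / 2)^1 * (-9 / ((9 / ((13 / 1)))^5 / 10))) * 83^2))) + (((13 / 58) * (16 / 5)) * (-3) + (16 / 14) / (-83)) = 14652981107997892 / 61414605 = 238591147.95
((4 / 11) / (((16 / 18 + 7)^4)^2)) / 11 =172186884 / 78136177280737081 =0.00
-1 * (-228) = 228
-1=-1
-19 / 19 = -1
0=0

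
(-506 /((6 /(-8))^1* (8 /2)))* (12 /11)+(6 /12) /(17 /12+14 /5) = 46582 /253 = 184.12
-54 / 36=-3 / 2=-1.50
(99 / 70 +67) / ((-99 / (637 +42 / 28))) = -6115553 / 13860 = -441.24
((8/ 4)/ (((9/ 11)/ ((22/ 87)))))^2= 234256/ 613089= 0.38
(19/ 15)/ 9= 19/ 135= 0.14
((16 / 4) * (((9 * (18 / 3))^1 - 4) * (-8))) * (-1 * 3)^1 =4800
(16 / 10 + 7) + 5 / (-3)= 6.93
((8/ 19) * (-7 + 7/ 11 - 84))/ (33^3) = -7952/ 7510833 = -0.00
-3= -3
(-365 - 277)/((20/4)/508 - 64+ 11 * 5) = 326136/4567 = 71.41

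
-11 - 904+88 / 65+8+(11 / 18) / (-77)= -7417307 / 8190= -905.65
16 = 16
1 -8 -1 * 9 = -16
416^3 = 71991296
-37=-37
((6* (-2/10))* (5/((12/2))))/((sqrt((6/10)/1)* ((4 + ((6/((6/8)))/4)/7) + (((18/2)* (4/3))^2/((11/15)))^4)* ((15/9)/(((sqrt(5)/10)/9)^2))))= -102487* sqrt(15)/1234235588069763000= -0.00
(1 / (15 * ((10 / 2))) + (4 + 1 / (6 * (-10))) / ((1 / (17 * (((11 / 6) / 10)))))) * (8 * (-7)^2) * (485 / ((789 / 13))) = 2764501649 / 71010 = 38931.16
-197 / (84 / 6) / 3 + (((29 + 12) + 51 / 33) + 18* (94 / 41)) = 1498753 / 18942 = 79.12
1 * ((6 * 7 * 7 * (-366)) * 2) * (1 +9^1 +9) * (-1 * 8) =32711616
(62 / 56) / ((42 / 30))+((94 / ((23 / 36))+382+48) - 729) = -681063 / 4508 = -151.08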